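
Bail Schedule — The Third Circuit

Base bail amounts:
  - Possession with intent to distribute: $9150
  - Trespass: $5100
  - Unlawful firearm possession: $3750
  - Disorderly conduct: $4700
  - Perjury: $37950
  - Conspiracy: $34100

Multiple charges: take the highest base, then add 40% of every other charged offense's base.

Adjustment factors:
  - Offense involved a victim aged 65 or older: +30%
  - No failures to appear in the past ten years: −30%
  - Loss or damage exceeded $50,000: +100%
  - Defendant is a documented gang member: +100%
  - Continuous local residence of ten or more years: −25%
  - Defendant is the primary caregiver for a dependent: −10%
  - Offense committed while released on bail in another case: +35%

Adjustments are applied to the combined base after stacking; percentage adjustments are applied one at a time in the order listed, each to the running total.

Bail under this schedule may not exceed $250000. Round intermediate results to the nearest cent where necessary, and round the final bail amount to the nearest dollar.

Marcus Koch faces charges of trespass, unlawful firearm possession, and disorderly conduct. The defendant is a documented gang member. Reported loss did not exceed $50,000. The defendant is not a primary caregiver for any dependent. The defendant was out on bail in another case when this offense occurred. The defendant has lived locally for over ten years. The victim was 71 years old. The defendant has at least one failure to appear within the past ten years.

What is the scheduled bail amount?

Base amounts from the schedule: trespass $5100; unlawful firearm possession $3750; disorderly conduct $4700.
Stacking rule: highest base plus 40% of each additional charge. Highest is trespass at $5100. Additional: $3750 × 40% = $1500; $4700 × 40% = $1880. Combined base = $5100 + $3380 = $8480.
Offense involved a victim aged 65 or older (+30%): $8480 × 1.3 = $11024.
Defendant is a documented gang member (+100%): $11024 × 2 = $22048.
Continuous local residence of ten or more years (−25%): $22048 × 0.75 = $16536.
Offense committed while released on bail in another case (+35%): $16536 × 1.35 = $22323.60.
$22323.60 is within the $250000 maximum.
Rounded to the nearest dollar: $22324.

$22324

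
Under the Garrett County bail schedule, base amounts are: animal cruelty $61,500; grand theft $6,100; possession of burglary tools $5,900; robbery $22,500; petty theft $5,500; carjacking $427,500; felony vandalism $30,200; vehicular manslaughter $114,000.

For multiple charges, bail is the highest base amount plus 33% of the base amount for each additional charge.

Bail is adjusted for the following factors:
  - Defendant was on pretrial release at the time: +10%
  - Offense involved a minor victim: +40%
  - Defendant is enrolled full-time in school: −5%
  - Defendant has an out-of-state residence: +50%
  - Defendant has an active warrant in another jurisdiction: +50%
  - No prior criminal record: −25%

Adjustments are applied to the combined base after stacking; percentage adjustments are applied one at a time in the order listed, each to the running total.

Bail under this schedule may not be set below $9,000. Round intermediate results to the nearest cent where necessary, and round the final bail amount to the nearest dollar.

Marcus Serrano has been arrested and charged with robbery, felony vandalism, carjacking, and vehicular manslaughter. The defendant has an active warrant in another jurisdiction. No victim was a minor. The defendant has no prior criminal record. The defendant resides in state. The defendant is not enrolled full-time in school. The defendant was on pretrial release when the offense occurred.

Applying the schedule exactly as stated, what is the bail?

Base amounts from the schedule: robbery $22,500; felony vandalism $30,200; carjacking $427,500; vehicular manslaughter $114,000.
Stacking rule: highest base plus 33% of each additional charge. Highest is carjacking at $427,500. Additional: $22,500 × 33% = $7,425; $30,200 × 33% = $9,966; $114,000 × 33% = $37,620. Combined base = $427,500 + $55,011 = $482,511.
Defendant was on pretrial release at the time (+10%): $482,511 × 1.1 = $530,762.10.
Defendant has an active warrant in another jurisdiction (+50%): $530,762.10 × 1.5 = $796,143.15.
No prior criminal record (−25%): $796,143.15 × 0.75 = $597,107.36.
$597,107.36 is at or above the $9,000 minimum.
Rounded to the nearest dollar: $597,107.

$597,107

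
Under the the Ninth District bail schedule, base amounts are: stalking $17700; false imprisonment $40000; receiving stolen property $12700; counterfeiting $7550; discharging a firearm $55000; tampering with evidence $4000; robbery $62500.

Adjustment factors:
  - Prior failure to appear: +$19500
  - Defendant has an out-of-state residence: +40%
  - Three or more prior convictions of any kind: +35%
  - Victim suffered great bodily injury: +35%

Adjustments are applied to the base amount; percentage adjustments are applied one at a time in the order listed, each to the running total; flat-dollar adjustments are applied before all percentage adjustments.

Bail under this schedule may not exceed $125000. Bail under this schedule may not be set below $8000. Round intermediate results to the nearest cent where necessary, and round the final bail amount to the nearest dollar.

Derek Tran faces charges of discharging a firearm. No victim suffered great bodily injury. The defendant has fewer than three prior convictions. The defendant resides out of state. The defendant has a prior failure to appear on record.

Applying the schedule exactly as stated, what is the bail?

$104300

Base amounts from the schedule: discharging a firearm $55000.
Single charge. Combined base = $55000.
Prior failure to appear (+$19500 flat): $55000 + $19500 = $74500.
Defendant has an out-of-state residence (+40%): $74500 × 1.4 = $104300.
$104300 is within the $125000 maximum.
$104300 is at or above the $8000 minimum.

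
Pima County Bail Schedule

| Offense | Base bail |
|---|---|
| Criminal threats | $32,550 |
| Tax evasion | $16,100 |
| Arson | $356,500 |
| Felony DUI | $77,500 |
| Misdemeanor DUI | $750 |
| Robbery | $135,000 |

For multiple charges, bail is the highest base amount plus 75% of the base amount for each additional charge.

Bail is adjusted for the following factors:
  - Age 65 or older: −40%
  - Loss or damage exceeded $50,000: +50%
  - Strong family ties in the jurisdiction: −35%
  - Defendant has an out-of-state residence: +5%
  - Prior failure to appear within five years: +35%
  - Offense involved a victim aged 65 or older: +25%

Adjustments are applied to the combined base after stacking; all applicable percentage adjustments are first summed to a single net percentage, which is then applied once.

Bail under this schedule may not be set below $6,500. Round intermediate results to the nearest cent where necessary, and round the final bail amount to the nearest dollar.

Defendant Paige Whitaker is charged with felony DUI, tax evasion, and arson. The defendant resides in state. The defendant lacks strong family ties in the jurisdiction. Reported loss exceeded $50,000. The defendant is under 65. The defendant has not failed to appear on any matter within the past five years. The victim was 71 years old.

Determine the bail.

Base amounts from the schedule: felony DUI $77,500; tax evasion $16,100; arson $356,500.
Stacking rule: highest base plus 75% of each additional charge. Highest is arson at $356,500. Additional: $77,500 × 75% = $58,125; $16,100 × 75% = $12,075. Combined base = $356,500 + $70,200 = $426,700.
Net percentage adjustment: +50% +25% = +75%. $426,700 × 1.75 = $746,725.
$746,725 is at or above the $6,500 minimum.

$746,725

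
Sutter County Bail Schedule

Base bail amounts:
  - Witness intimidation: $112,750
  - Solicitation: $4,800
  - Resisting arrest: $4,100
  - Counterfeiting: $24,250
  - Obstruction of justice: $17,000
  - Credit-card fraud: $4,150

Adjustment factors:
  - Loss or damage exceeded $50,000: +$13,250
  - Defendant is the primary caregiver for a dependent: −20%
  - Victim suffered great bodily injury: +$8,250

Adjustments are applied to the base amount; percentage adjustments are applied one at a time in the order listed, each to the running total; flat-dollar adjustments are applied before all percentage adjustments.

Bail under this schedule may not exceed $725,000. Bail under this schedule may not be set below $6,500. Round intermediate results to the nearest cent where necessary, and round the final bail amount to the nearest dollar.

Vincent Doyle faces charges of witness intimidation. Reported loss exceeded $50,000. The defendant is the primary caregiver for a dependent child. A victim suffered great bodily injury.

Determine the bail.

Base amounts from the schedule: witness intimidation $112,750.
Single charge. Combined base = $112,750.
Loss or damage exceeded $50,000 (+$13,250 flat): $112,750 + $13,250 = $126,000.
Victim suffered great bodily injury (+$8,250 flat): $126,000 + $8,250 = $134,250.
Defendant is the primary caregiver for a dependent (−20%): $134,250 × 0.8 = $107,400.
$107,400 is within the $725,000 maximum.
$107,400 is at or above the $6,500 minimum.

$107,400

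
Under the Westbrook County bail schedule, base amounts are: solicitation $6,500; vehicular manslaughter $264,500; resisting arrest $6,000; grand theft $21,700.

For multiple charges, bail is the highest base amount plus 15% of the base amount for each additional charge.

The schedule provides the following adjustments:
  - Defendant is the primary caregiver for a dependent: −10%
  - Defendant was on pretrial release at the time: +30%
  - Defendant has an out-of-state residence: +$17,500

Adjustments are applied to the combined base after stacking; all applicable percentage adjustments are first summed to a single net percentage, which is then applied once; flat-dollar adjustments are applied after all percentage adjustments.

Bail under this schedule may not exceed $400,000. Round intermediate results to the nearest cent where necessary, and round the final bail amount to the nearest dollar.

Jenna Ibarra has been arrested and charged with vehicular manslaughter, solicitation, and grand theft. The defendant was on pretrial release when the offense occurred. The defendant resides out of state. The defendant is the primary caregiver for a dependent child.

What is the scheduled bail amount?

$339,976

Base amounts from the schedule: vehicular manslaughter $264,500; solicitation $6,500; grand theft $21,700.
Stacking rule: highest base plus 15% of each additional charge. Highest is vehicular manslaughter at $264,500. Additional: $6,500 × 15% = $975; $21,700 × 15% = $3,255. Combined base = $264,500 + $4,230 = $268,730.
Net percentage adjustment: −10% +30% = +20%. $268,730 × 1.2 = $322,476.
Defendant has an out-of-state residence (+$17,500 flat): $322,476 + $17,500 = $339,976.
$339,976 is within the $400,000 maximum.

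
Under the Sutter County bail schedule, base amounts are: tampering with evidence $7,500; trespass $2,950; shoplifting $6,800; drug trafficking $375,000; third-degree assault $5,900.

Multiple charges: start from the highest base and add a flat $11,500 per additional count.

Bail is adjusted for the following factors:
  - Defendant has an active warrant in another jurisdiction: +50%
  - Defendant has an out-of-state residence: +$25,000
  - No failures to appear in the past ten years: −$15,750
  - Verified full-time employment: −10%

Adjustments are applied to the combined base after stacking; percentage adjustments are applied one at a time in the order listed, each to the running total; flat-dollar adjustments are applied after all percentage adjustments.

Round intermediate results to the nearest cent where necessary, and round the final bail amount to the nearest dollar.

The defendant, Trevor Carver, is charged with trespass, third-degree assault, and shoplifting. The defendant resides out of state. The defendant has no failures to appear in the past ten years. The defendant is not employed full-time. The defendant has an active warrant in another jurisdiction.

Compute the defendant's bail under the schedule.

Base amounts from the schedule: trespass $2,950; third-degree assault $5,900; shoplifting $6,800.
Stacking rule: highest base plus $11,500 per additional charge. Highest is shoplifting at $6,800; 2 additional charges → +$23,000. Combined base = $29,800.
Defendant has an active warrant in another jurisdiction (+50%): $29,800 × 1.5 = $44,700.
Defendant has an out-of-state residence (+$25,000 flat): $44,700 + $25,000 = $69,700.
No failures to appear in the past ten years (−$15,750 flat): $69,700 − $15,750 = $53,950.

$53,950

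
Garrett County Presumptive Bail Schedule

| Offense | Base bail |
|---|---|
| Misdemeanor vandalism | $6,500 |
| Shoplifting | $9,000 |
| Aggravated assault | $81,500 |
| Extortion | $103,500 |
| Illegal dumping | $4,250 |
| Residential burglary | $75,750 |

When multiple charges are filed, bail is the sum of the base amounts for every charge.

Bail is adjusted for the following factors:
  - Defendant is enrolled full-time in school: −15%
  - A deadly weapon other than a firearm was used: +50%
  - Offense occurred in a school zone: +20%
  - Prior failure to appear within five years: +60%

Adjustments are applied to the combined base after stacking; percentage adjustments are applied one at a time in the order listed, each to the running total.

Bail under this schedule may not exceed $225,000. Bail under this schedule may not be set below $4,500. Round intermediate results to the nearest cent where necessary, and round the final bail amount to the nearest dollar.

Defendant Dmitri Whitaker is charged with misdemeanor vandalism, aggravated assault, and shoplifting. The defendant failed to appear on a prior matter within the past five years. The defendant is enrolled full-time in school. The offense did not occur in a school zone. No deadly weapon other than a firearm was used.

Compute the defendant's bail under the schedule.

Base amounts from the schedule: misdemeanor vandalism $6,500; aggravated assault $81,500; shoplifting $9,000.
Stacking rule: sum of all bases. $6,500 + $81,500 + $9,000 = $97,000.
Defendant is enrolled full-time in school (−15%): $97,000 × 0.85 = $82,450.
Prior failure to appear within five years (+60%): $82,450 × 1.6 = $131,920.
$131,920 is within the $225,000 maximum.
$131,920 is at or above the $4,500 minimum.

$131,920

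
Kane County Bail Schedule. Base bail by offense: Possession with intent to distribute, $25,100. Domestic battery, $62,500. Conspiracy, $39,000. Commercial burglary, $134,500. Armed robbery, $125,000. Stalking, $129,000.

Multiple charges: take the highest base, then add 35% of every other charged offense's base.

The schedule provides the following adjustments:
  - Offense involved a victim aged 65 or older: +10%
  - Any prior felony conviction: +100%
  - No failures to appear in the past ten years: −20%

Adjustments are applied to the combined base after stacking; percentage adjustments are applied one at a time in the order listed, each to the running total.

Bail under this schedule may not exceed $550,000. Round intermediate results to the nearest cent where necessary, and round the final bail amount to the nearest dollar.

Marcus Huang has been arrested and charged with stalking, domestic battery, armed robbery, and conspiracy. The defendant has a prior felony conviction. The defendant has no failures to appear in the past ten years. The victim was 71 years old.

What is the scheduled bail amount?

$366,564

Base amounts from the schedule: stalking $129,000; domestic battery $62,500; armed robbery $125,000; conspiracy $39,000.
Stacking rule: highest base plus 35% of each additional charge. Highest is stalking at $129,000. Additional: $62,500 × 35% = $21,875; $125,000 × 35% = $43,750; $39,000 × 35% = $13,650. Combined base = $129,000 + $79,275 = $208,275.
Offense involved a victim aged 65 or older (+10%): $208,275 × 1.1 = $229,102.50.
Any prior felony conviction (+100%): $229,102.50 × 2 = $458,205.
No failures to appear in the past ten years (−20%): $458,205 × 0.8 = $366,564.
$366,564 is within the $550,000 maximum.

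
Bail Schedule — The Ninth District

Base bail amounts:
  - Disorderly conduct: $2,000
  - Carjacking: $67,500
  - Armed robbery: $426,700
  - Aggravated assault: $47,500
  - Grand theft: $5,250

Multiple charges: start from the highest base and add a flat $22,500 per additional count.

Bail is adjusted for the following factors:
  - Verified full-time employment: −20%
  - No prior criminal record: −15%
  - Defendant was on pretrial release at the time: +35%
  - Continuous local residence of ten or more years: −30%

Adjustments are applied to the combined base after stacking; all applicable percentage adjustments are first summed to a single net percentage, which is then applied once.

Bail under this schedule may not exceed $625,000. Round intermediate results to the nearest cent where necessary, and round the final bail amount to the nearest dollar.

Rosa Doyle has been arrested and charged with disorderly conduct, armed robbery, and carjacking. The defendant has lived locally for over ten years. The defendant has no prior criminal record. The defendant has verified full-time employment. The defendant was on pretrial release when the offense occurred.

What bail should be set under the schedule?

$330,190

Base amounts from the schedule: disorderly conduct $2,000; armed robbery $426,700; carjacking $67,500.
Stacking rule: highest base plus $22,500 per additional charge. Highest is armed robbery at $426,700; 2 additional charges → +$45,000. Combined base = $471,700.
Net percentage adjustment: −20% −15% +35% −30% = −30%. $471,700 × 0.7 = $330,190.
$330,190 is within the $625,000 maximum.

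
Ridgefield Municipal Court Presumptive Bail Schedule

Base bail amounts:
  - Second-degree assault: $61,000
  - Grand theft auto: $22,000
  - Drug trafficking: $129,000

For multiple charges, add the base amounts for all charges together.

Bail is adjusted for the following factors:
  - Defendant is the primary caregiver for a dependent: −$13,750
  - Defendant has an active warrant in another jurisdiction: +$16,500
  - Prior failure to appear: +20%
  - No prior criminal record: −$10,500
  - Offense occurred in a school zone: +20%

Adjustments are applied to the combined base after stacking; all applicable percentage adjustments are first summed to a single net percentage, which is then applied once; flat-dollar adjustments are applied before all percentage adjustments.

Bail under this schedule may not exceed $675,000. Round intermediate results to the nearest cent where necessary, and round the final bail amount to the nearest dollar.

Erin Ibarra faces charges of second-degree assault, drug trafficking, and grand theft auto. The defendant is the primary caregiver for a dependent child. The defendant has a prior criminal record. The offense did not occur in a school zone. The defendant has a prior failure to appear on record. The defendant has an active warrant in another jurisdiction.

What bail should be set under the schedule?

$257,700

Base amounts from the schedule: second-degree assault $61,000; drug trafficking $129,000; grand theft auto $22,000.
Stacking rule: sum of all bases. $61,000 + $129,000 + $22,000 = $212,000.
Defendant is the primary caregiver for a dependent (−$13,750 flat): $212,000 − $13,750 = $198,250.
Defendant has an active warrant in another jurisdiction (+$16,500 flat): $198,250 + $16,500 = $214,750.
Prior failure to appear (+20%): $214,750 × 1.2 = $257,700.
$257,700 is within the $675,000 maximum.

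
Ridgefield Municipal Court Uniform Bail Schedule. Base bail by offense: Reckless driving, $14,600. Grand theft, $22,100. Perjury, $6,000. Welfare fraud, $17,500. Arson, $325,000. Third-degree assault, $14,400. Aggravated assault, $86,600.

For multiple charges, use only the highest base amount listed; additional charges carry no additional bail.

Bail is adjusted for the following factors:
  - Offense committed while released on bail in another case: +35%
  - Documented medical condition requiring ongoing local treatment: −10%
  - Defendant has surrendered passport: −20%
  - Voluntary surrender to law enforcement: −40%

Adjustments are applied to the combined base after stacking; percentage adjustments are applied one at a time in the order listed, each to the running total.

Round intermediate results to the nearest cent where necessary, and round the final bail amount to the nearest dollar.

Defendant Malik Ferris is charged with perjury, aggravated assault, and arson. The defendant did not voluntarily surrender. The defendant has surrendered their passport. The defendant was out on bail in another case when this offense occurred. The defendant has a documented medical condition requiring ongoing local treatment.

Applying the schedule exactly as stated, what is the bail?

Base amounts from the schedule: perjury $6,000; aggravated assault $86,600; arson $325,000.
Stacking rule: use the highest base only. Highest is arson at $325,000. Combined base = $325,000.
Offense committed while released on bail in another case (+35%): $325,000 × 1.35 = $438,750.
Documented medical condition requiring ongoing local treatment (−10%): $438,750 × 0.9 = $394,875.
Defendant has surrendered passport (−20%): $394,875 × 0.8 = $315,900.

$315,900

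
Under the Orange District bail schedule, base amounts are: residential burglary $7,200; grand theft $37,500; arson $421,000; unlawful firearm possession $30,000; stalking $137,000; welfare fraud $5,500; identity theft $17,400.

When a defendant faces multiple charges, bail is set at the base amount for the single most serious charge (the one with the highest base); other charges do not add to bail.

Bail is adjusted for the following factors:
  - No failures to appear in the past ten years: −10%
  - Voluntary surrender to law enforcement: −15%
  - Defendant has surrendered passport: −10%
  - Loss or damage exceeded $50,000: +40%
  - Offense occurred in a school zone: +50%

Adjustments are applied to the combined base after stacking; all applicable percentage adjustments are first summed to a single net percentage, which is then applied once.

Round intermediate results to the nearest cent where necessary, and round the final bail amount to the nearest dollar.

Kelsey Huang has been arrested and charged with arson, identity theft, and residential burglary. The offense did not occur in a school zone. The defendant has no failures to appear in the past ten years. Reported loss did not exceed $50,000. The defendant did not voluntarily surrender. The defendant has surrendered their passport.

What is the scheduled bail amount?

Base amounts from the schedule: arson $421,000; identity theft $17,400; residential burglary $7,200.
Stacking rule: use the highest base only. Highest is arson at $421,000. Combined base = $421,000.
Net percentage adjustment: −10% −10% = −20%. $421,000 × 0.8 = $336,800.

$336,800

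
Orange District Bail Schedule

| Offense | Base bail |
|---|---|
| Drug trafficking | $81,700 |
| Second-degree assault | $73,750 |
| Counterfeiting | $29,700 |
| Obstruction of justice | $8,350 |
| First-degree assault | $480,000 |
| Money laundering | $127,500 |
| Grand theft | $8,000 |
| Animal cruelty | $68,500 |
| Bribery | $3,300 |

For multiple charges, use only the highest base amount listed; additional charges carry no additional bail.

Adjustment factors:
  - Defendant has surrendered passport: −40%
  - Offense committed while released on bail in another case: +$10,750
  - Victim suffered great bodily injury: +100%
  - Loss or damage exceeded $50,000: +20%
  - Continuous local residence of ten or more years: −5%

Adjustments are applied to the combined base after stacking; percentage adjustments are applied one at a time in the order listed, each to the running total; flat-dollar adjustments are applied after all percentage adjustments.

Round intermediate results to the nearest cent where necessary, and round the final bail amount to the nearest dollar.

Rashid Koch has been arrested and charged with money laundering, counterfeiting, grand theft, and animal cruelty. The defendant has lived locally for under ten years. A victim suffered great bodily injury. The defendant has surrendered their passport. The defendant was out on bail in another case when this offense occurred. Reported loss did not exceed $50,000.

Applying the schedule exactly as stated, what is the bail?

$163,750

Base amounts from the schedule: money laundering $127,500; counterfeiting $29,700; grand theft $8,000; animal cruelty $68,500.
Stacking rule: use the highest base only. Highest is money laundering at $127,500. Combined base = $127,500.
Defendant has surrendered passport (−40%): $127,500 × 0.6 = $76,500.
Victim suffered great bodily injury (+100%): $76,500 × 2 = $153,000.
Offense committed while released on bail in another case (+$10,750 flat): $153,000 + $10,750 = $163,750.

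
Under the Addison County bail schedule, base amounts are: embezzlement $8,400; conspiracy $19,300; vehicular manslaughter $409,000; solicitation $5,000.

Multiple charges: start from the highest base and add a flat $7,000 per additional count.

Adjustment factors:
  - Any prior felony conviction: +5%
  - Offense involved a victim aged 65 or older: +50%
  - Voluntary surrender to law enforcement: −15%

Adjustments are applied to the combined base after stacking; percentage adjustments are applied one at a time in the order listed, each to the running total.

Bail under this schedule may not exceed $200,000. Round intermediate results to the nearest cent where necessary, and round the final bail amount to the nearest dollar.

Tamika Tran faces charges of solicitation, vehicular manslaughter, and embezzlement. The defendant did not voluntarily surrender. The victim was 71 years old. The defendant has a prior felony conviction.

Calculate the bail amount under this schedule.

$200,000

Base amounts from the schedule: solicitation $5,000; vehicular manslaughter $409,000; embezzlement $8,400.
Stacking rule: highest base plus $7,000 per additional charge. Highest is vehicular manslaughter at $409,000; 2 additional charges → +$14,000. Combined base = $423,000.
Any prior felony conviction (+5%): $423,000 × 1.05 = $444,150.
Offense involved a victim aged 65 or older (+50%): $444,150 × 1.5 = $666,225.
Result $666,225 exceeds the maximum of $200,000; bail is capped at $200,000.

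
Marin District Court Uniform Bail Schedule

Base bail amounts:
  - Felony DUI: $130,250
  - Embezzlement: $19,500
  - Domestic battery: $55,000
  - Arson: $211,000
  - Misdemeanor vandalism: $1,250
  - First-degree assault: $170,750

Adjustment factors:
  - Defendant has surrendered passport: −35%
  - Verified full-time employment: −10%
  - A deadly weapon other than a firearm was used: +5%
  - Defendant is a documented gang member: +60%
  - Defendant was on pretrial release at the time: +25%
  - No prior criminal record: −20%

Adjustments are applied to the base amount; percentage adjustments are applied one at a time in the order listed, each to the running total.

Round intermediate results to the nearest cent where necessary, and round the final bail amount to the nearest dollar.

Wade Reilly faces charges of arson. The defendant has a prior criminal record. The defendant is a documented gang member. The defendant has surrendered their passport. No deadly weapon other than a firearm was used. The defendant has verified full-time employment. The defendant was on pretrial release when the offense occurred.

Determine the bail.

$246,870

Base amounts from the schedule: arson $211,000.
Single charge. Combined base = $211,000.
Defendant has surrendered passport (−35%): $211,000 × 0.65 = $137,150.
Verified full-time employment (−10%): $137,150 × 0.9 = $123,435.
Defendant is a documented gang member (+60%): $123,435 × 1.6 = $197,496.
Defendant was on pretrial release at the time (+25%): $197,496 × 1.25 = $246,870.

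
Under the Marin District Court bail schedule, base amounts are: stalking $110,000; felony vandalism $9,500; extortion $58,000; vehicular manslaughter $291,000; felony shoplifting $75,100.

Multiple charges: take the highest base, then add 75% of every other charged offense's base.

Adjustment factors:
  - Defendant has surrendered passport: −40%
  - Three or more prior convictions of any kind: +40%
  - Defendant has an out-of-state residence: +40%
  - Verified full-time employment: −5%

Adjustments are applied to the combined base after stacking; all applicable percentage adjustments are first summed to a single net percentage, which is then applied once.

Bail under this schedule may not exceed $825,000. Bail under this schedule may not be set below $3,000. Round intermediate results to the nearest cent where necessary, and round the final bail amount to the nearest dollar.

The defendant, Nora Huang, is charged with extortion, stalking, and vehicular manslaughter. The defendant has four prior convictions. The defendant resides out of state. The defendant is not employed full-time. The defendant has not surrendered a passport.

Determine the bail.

$750,600

Base amounts from the schedule: extortion $58,000; stalking $110,000; vehicular manslaughter $291,000.
Stacking rule: highest base plus 75% of each additional charge. Highest is vehicular manslaughter at $291,000. Additional: $58,000 × 75% = $43,500; $110,000 × 75% = $82,500. Combined base = $291,000 + $126,000 = $417,000.
Net percentage adjustment: +40% +40% = +80%. $417,000 × 1.8 = $750,600.
$750,600 is within the $825,000 maximum.
$750,600 is at or above the $3,000 minimum.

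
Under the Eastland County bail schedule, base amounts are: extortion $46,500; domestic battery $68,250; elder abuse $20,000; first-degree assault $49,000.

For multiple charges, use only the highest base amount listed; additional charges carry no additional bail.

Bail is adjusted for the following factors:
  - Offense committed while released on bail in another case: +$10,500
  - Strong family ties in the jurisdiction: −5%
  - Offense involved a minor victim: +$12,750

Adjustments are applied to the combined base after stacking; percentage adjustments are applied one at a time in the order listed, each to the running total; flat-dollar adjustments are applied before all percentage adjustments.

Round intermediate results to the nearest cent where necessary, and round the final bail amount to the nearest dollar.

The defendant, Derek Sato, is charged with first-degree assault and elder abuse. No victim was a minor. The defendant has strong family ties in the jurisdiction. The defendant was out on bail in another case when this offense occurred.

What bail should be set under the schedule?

$56,525

Base amounts from the schedule: first-degree assault $49,000; elder abuse $20,000.
Stacking rule: use the highest base only. Highest is first-degree assault at $49,000. Combined base = $49,000.
Offense committed while released on bail in another case (+$10,500 flat): $49,000 + $10,500 = $59,500.
Strong family ties in the jurisdiction (−5%): $59,500 × 0.95 = $56,525.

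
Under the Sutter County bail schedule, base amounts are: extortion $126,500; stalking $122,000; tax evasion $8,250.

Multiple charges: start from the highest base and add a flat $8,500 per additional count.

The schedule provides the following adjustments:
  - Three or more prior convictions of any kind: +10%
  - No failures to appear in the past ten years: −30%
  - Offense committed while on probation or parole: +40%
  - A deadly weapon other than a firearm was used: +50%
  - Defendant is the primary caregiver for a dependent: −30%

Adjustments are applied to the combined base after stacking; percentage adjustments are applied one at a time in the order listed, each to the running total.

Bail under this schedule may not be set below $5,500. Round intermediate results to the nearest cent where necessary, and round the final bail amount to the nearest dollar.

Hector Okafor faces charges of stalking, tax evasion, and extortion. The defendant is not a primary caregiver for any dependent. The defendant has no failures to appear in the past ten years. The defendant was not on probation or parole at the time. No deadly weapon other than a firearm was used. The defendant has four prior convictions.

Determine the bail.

Base amounts from the schedule: stalking $122,000; tax evasion $8,250; extortion $126,500.
Stacking rule: highest base plus $8,500 per additional charge. Highest is extortion at $126,500; 2 additional charges → +$17,000. Combined base = $143,500.
Three or more prior convictions of any kind (+10%): $143,500 × 1.1 = $157,850.
No failures to appear in the past ten years (−30%): $157,850 × 0.7 = $110,495.
$110,495 is at or above the $5,500 minimum.

$110,495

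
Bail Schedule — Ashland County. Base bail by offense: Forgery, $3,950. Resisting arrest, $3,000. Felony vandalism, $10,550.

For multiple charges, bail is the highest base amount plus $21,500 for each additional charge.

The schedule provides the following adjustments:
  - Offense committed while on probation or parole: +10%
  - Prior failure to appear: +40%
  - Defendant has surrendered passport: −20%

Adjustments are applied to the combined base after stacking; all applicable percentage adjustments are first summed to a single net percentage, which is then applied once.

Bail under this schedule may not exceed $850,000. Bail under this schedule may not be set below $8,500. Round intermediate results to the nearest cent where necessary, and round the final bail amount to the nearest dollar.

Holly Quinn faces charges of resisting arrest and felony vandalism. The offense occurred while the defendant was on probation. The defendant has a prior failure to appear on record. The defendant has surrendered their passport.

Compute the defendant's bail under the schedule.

$41,665

Base amounts from the schedule: resisting arrest $3,000; felony vandalism $10,550.
Stacking rule: highest base plus $21,500 per additional charge. Highest is felony vandalism at $10,550; 1 additional charge → +$21,500. Combined base = $32,050.
Net percentage adjustment: +10% +40% −20% = +30%. $32,050 × 1.3 = $41,665.
$41,665 is within the $850,000 maximum.
$41,665 is at or above the $8,500 minimum.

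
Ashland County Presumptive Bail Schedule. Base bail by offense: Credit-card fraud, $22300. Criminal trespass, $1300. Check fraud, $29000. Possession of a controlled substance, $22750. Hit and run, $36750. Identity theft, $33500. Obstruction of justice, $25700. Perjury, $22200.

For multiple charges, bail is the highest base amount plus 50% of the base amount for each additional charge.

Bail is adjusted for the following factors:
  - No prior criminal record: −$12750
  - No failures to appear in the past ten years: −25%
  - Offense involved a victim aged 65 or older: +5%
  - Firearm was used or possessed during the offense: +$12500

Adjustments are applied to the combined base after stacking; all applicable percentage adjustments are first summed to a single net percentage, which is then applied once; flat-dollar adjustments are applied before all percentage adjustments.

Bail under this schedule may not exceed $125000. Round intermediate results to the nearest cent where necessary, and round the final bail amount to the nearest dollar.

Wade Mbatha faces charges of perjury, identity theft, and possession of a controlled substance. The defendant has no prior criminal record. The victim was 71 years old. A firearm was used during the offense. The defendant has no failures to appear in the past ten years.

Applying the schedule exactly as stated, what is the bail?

Base amounts from the schedule: perjury $22200; identity theft $33500; possession of a controlled substance $22750.
Stacking rule: highest base plus 50% of each additional charge. Highest is identity theft at $33500. Additional: $22200 × 50% = $11100; $22750 × 50% = $11375. Combined base = $33500 + $22475 = $55975.
No prior criminal record (−$12750 flat): $55975 − $12750 = $43225.
Firearm was used or possessed during the offense (+$12500 flat): $43225 + $12500 = $55725.
Net percentage adjustment: −25% +5% = −20%. $55725 × 0.8 = $44580.
$44580 is within the $125000 maximum.

$44580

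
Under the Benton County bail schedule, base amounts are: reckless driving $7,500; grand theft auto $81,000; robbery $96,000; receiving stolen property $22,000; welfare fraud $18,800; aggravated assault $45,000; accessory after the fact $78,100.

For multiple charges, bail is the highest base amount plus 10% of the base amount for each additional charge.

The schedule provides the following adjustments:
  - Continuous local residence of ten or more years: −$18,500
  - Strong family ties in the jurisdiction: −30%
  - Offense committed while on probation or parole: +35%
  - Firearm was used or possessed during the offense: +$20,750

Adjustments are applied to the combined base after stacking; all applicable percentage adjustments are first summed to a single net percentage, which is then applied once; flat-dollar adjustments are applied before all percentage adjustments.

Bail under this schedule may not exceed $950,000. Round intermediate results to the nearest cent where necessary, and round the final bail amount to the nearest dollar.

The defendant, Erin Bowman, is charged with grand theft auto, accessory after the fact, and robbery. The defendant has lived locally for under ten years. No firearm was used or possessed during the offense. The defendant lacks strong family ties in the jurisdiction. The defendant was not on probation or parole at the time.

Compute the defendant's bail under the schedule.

Base amounts from the schedule: grand theft auto $81,000; accessory after the fact $78,100; robbery $96,000.
Stacking rule: highest base plus 10% of each additional charge. Highest is robbery at $96,000. Additional: $81,000 × 10% = $8,100; $78,100 × 10% = $7,810. Combined base = $96,000 + $15,910 = $111,910.
No adjustment factors apply to this defendant.
$111,910 is within the $950,000 maximum.

$111,910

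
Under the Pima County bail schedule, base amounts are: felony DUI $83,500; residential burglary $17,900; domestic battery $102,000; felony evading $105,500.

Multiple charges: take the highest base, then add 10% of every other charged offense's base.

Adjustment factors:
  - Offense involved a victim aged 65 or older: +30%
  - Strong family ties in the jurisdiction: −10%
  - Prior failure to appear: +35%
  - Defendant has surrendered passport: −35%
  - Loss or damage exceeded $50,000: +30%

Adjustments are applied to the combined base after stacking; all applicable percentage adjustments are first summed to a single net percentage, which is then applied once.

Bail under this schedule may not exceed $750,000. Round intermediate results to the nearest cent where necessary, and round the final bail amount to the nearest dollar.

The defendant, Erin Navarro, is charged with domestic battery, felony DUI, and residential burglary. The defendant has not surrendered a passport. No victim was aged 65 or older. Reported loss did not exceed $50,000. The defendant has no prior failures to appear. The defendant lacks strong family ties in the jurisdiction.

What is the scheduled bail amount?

$112,140

Base amounts from the schedule: domestic battery $102,000; felony DUI $83,500; residential burglary $17,900.
Stacking rule: highest base plus 10% of each additional charge. Highest is domestic battery at $102,000. Additional: $83,500 × 10% = $8,350; $17,900 × 10% = $1,790. Combined base = $102,000 + $10,140 = $112,140.
No adjustment factors apply to this defendant.
$112,140 is within the $750,000 maximum.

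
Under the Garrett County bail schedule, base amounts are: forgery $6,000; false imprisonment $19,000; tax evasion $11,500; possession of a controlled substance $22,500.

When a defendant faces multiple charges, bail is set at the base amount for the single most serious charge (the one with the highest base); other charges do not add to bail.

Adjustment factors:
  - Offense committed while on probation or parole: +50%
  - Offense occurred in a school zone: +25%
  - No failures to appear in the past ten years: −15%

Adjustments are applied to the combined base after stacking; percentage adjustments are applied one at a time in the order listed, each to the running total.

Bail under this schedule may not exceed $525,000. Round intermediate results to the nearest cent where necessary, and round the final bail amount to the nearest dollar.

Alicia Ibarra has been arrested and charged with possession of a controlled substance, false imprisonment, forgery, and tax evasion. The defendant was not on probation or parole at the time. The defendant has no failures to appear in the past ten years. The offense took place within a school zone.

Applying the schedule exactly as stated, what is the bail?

Base amounts from the schedule: possession of a controlled substance $22,500; false imprisonment $19,000; forgery $6,000; tax evasion $11,500.
Stacking rule: use the highest base only. Highest is possession of a controlled substance at $22,500. Combined base = $22,500.
Offense occurred in a school zone (+25%): $22,500 × 1.25 = $28,125.
No failures to appear in the past ten years (−15%): $28,125 × 0.85 = $23,906.25.
$23,906.25 is within the $525,000 maximum.
Rounded to the nearest dollar: $23,906.

$23,906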